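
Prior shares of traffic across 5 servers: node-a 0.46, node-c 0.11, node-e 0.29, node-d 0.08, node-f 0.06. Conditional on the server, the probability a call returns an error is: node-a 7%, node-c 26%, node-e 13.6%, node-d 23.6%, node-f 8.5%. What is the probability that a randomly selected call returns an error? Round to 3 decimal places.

Prior × likelihood for each hypothesis:
  node-a: 0.46 × 0.07 = 0.0322
  node-c: 0.11 × 0.26 = 0.0286
  node-e: 0.29 × 0.136 = 0.03944
  node-d: 0.08 × 0.236 = 0.01888
  node-f: 0.06 × 0.085 = 0.0051
P(error) = 0.0322 + 0.0286 + 0.03944 + 0.01888 + 0.0051 = 0.12422 → 0.124.

0.124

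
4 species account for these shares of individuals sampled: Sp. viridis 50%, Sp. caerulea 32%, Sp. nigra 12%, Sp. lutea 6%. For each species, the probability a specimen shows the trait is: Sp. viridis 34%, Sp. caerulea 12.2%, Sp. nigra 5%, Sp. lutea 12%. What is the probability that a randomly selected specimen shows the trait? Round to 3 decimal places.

0.222

Prior × likelihood for each hypothesis:
  Sp. viridis: 0.5 × 0.34 = 0.17
  Sp. caerulea: 0.32 × 0.122 = 0.03904
  Sp. nigra: 0.12 × 0.05 = 0.006
  Sp. lutea: 0.06 × 0.12 = 0.0072
P(trait) = 0.17 + 0.03904 + 0.006 + 0.0072 = 0.22224 → 0.222.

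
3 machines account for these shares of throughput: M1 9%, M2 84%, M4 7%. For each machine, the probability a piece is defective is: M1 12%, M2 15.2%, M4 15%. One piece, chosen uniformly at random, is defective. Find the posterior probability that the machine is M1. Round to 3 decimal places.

By Bayes' rule, posterior ∝ prior × likelihood:
  M1: 0.09 × 0.12 = 0.0108
  M2: 0.84 × 0.152 = 0.12768
  M4: 0.07 × 0.15 = 0.0105
Total = 0.14898.
P(M1 | evidence) = 0.0108 / 0.14898 ≈ 0.072.

0.072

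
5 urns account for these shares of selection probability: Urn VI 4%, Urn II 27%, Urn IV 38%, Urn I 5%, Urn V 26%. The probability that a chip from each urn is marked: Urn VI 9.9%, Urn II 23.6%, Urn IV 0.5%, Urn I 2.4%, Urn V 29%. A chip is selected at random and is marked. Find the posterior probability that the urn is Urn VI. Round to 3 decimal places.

Compute prior × likelihood for every hypothesis:
  Urn VI: 0.04 × 0.099 = 0.00396
  Urn II: 0.27 × 0.236 = 0.06372
  Urn IV: 0.38 × 0.005 = 0.0019
  Urn I: 0.05 × 0.024 = 0.0012
  Urn V: 0.26 × 0.29 = 0.0754
Total = 0.14618.
P(Urn VI | evidence) = 0.00396 / 0.14618 ≈ 0.027.

0.027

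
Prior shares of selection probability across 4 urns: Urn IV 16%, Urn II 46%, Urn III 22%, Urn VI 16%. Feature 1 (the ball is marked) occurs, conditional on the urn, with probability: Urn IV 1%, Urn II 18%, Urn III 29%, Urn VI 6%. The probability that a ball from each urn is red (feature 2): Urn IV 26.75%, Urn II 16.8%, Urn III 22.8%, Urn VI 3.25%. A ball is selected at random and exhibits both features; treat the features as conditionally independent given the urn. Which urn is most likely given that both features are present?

Prior × likelihood for each hypothesis:
  Urn IV: 0.16 × 0.01 × 0.2675 = 0.000428
  Urn II: 0.46 × 0.18 × 0.168 = 0.0139104
  Urn III: 0.22 × 0.29 × 0.228 = 0.0145464
  Urn VI: 0.16 × 0.06 × 0.0325 = 0.000312
Total = 0.0291968.
Largest term belongs to Urn III, so Urn III is most probable.

Urn III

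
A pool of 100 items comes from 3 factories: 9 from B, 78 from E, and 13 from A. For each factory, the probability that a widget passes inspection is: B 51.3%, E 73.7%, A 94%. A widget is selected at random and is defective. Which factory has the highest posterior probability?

E

Taking complements, P(defective | each) = B 0.487, E 0.263, A 0.06.
Compute prior × likelihood for every hypothesis:
  B: 0.09 × 0.487 = 0.04383
  E: 0.78 × 0.263 = 0.20514
  A: 0.13 × 0.06 = 0.0078
Normalizing constant = 0.25677.
Largest term belongs to E, so E is most probable.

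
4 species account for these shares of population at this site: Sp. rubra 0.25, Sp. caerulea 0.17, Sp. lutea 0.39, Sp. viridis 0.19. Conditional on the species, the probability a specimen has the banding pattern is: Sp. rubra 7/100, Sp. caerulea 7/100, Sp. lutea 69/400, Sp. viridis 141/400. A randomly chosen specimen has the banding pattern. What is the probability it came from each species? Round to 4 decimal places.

Unnormalized posteriors (prior × likelihood):
  Sp. rubra: 0.25 × 0.07 = 0.0175
  Sp. caerulea: 0.17 × 0.07 = 0.0119
  Sp. lutea: 0.39 × 0.1725 = 0.067275
  Sp. viridis: 0.19 × 0.3525 = 0.066975
Sum = 0.16365.
P(Sp. rubra | banded) = 0.0175/0.16365 ≈ 0.1069
P(Sp. caerulea | banded) = 0.0119/0.16365 ≈ 0.0727
P(Sp. lutea | banded) = 0.067275/0.16365 ≈ 0.4111
P(Sp. viridis | banded) = 0.066975/0.16365 ≈ 0.4093

Sp. rubra 0.1069, Sp. caerulea 0.0727, Sp. lutea 0.4111, Sp. viridis 0.4093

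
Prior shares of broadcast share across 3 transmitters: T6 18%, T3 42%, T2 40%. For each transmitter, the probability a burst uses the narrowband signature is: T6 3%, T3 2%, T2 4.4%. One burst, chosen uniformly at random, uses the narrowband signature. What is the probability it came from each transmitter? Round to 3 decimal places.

T6 0.172, T3 0.268, T2 0.561

Compute prior × likelihood for every hypothesis:
  T6: 0.18 × 0.03 = 0.0054
  T3: 0.42 × 0.02 = 0.0084
  T2: 0.4 × 0.044 = 0.0176
Sum = 0.0314.
P(T6 | narrowband) = 0.0054/0.0314 ≈ 0.172
P(T3 | narrowband) = 0.0084/0.0314 ≈ 0.268
P(T2 | narrowband) = 0.0176/0.0314 ≈ 0.561
(Check: 0.172+0.268+0.561 = 1.001.)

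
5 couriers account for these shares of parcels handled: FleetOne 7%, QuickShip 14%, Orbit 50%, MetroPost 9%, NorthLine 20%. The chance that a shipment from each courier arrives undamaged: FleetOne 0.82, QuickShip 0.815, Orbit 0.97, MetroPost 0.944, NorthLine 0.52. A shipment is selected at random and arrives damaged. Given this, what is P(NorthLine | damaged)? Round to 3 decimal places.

0.621

Taking complements, P(damaged | each) = FleetOne 0.18, QuickShip 0.185, Orbit 0.03, MetroPost 0.056, NorthLine 0.48.
Prior × likelihood for each hypothesis:
  FleetOne: 0.07 × 0.18 = 0.0126
  QuickShip: 0.14 × 0.185 = 0.0259
  Orbit: 0.5 × 0.03 = 0.015
  MetroPost: 0.09 × 0.056 = 0.00504
  NorthLine: 0.2 × 0.48 = 0.096
Sum = 0.15454.
P(NorthLine | evidence) = 0.096 / 0.15454 ≈ 0.621.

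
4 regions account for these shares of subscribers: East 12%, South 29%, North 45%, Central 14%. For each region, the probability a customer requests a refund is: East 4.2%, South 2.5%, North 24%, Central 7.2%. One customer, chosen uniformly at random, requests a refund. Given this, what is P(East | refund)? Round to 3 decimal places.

0.039

Prior × likelihood for each hypothesis:
  East: 0.12 × 0.042 = 0.00504
  South: 0.29 × 0.025 = 0.00725
  North: 0.45 × 0.24 = 0.108
  Central: 0.14 × 0.072 = 0.01008
Normalizing constant = 0.13037.
P(East | evidence) = 0.00504 / 0.13037 ≈ 0.039.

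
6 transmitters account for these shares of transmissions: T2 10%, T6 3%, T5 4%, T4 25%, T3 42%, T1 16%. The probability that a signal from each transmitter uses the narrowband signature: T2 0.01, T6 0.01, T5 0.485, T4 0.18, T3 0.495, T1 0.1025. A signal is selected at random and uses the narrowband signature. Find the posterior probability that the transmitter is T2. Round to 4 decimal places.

0.0034

By Bayes' rule, posterior ∝ prior × likelihood:
  T2: 0.1 × 0.01 = 0.001
  T6: 0.03 × 0.01 = 0.0003
  T5: 0.04 × 0.485 = 0.0194
  T4: 0.25 × 0.18 = 0.045
  T3: 0.42 × 0.495 = 0.2079
  T1: 0.16 × 0.1025 = 0.0164
Normalizing constant = 0.29.
P(T2 | evidence) = 0.001 / 0.29 ≈ 0.0034.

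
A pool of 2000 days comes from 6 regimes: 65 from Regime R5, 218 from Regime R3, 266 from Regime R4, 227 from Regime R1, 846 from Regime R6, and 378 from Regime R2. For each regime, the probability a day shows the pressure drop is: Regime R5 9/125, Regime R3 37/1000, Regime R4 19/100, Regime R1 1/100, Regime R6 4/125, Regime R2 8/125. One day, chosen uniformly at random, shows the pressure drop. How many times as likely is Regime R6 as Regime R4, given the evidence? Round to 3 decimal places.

Compute prior × likelihood for every hypothesis:
  Regime R5: 0.0325 × 0.072 = 0.00234
  Regime R3: 0.109 × 0.037 = 0.004033
  Regime R4: 0.133 × 0.19 = 0.02527
  Regime R1: 0.1135 × 0.01 = 0.001135
  Regime R6: 0.423 × 0.032 = 0.013536
  Regime R2: 0.189 × 0.064 = 0.012096
Sum = 0.05841.
The ratio is 0.013536 / 0.02527 (the normalizer cancels) = 0.536.

0.536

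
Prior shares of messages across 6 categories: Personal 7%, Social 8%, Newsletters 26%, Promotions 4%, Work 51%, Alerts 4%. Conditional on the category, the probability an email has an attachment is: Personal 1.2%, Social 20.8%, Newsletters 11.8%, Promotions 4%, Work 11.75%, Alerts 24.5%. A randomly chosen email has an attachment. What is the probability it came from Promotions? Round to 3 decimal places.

By Bayes' rule, posterior ∝ prior × likelihood:
  Personal: 0.07 × 0.012 = 0.00084
  Social: 0.08 × 0.208 = 0.01664
  Newsletters: 0.26 × 0.118 = 0.03068
  Promotions: 0.04 × 0.04 = 0.0016
  Work: 0.51 × 0.1175 = 0.059925
  Alerts: 0.04 × 0.245 = 0.0098
Sum = 0.119485.
P(Promotions | evidence) = 0.0016 / 0.119485 ≈ 0.013.

0.013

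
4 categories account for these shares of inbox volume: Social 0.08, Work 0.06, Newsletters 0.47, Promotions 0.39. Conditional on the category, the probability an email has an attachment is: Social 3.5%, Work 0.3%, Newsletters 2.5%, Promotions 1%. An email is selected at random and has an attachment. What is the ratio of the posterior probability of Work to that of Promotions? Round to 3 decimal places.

Prior × likelihood for each hypothesis:
  Social: 0.08 × 0.035 = 0.0028
  Work: 0.06 × 0.003 = 0.00018
  Newsletters: 0.47 × 0.025 = 0.01175
  Promotions: 0.39 × 0.01 = 0.0039
Total = 0.01863.
The ratio is 0.00018 / 0.0039 (the normalizer cancels) = 0.046.

0.046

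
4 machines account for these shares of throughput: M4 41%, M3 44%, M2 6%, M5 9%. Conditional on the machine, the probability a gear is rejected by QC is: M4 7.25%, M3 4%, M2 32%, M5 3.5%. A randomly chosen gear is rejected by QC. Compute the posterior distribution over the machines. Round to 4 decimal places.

Compute prior × likelihood for every hypothesis:
  M4: 0.41 × 0.0725 = 0.029725
  M3: 0.44 × 0.04 = 0.0176
  M2: 0.06 × 0.32 = 0.0192
  M5: 0.09 × 0.035 = 0.00315
Sum = 0.069675.
P(M4 | rejected) = 0.029725/0.069675 ≈ 0.4266
P(M3 | rejected) = 0.0176/0.069675 ≈ 0.2526
P(M2 | rejected) = 0.0192/0.069675 ≈ 0.2756
P(M5 | rejected) = 0.00315/0.069675 ≈ 0.0452
(Check: 0.4266+0.2526+0.2756+0.0452 = 1.0000.)

M4 0.4266, M3 0.2526, M2 0.2756, M5 0.0452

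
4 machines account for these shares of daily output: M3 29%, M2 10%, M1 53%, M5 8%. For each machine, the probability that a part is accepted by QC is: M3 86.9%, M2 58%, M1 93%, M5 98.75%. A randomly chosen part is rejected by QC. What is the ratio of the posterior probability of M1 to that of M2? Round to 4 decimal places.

0.8833

Taking complements, P(rejected | each) = M3 0.131, M2 0.42, M1 0.07, M5 0.0125.
By Bayes' rule, posterior ∝ prior × likelihood:
  M3: 0.29 × 0.131 = 0.03799
  M2: 0.1 × 0.42 = 0.042
  M1: 0.53 × 0.07 = 0.0371
  M5: 0.08 × 0.0125 = 0.001
Sum = 0.11809.
The ratio is 0.0371 / 0.042 (the normalizer cancels) = 0.8833.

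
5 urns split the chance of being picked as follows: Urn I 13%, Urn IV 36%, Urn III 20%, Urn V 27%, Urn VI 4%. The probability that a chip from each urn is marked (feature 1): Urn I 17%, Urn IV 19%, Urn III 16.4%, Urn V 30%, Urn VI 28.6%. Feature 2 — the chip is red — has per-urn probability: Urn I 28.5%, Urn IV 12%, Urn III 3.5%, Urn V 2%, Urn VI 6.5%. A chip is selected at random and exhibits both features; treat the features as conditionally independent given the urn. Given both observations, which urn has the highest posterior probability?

Urn IV

Prior × likelihood for each hypothesis:
  Urn I: 0.13 × 0.17 × 0.285 = 0.0062985
  Urn IV: 0.36 × 0.19 × 0.12 = 0.008208
  Urn III: 0.2 × 0.164 × 0.035 = 0.001148
  Urn V: 0.27 × 0.3 × 0.02 = 0.00162
  Urn VI: 0.04 × 0.286 × 0.065 = 0.0007436
Total = 0.0180181.
Largest term belongs to Urn IV, so Urn IV is most probable.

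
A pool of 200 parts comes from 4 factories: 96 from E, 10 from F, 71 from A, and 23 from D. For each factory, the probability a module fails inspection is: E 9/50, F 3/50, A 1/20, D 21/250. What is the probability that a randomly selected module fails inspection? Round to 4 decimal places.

0.1168

Compute prior × likelihood for every hypothesis:
  E: 0.48 × 0.18 = 0.0864
  F: 0.05 × 0.06 = 0.003
  A: 0.355 × 0.05 = 0.01775
  D: 0.115 × 0.084 = 0.00966
P(nonconforming) = 0.0864 + 0.003 + 0.01775 + 0.00966 = 0.11681 → 0.1168.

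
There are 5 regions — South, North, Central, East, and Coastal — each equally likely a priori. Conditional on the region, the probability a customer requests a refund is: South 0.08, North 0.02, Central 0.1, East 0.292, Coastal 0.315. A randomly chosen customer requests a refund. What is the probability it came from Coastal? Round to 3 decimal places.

0.390

With a uniform prior (1/5 each), posterior ∝ likelihood:
  South: 0.08
  North: 0.02
  Central: 0.1
  East: 0.292
  Coastal: 0.315
Normalizing constant = 0.807.
P(Coastal | evidence) = 0.315 / 0.807 ≈ 0.390.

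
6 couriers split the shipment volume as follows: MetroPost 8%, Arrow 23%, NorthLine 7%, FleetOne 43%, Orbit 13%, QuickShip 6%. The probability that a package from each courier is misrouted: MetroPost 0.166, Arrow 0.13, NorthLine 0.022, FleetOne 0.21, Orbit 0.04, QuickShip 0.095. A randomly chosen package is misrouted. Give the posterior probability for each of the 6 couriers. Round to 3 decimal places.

MetroPost 0.091, Arrow 0.205, NorthLine 0.011, FleetOne 0.619, Orbit 0.036, QuickShip 0.039

Prior × likelihood for each hypothesis:
  MetroPost: 0.08 × 0.166 = 0.01328
  Arrow: 0.23 × 0.13 = 0.0299
  NorthLine: 0.07 × 0.022 = 0.00154
  FleetOne: 0.43 × 0.21 = 0.0903
  Orbit: 0.13 × 0.04 = 0.0052
  QuickShip: 0.06 × 0.095 = 0.0057
Normalizing constant = 0.14592.
P(MetroPost | misrouted) = 0.01328/0.14592 ≈ 0.091
P(Arrow | misrouted) = 0.0299/0.14592 ≈ 0.205
P(NorthLine | misrouted) = 0.00154/0.14592 ≈ 0.011
P(FleetOne | misrouted) = 0.0903/0.14592 ≈ 0.619
P(Orbit | misrouted) = 0.0052/0.14592 ≈ 0.036
P(QuickShip | misrouted) = 0.0057/0.14592 ≈ 0.039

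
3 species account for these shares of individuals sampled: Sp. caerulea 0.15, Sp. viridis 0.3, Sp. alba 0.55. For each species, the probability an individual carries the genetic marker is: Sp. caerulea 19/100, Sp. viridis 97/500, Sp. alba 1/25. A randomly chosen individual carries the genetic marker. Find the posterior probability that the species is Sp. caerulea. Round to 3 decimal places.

0.262

By Bayes' rule, posterior ∝ prior × likelihood:
  Sp. caerulea: 0.15 × 0.19 = 0.0285
  Sp. viridis: 0.3 × 0.194 = 0.0582
  Sp. alba: 0.55 × 0.04 = 0.022
Total = 0.1087.
P(Sp. caerulea | evidence) = 0.0285 / 0.1087 ≈ 0.262.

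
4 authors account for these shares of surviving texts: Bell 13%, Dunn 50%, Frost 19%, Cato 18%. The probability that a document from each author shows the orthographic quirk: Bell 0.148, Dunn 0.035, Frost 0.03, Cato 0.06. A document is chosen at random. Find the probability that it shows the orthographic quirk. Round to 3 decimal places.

By Bayes' rule, posterior ∝ prior × likelihood:
  Bell: 0.13 × 0.148 = 0.01924
  Dunn: 0.5 × 0.035 = 0.0175
  Frost: 0.19 × 0.03 = 0.0057
  Cato: 0.18 × 0.06 = 0.0108
P(quirk) = 0.01924 + 0.0175 + 0.0057 + 0.0108 = 0.05324 → 0.053.

0.053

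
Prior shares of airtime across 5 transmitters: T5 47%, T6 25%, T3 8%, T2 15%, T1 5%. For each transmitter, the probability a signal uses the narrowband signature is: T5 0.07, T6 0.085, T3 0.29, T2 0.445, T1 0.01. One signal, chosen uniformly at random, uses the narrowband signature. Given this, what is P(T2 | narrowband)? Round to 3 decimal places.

0.462

Unnormalized posteriors (prior × likelihood):
  T5: 0.47 × 0.07 = 0.0329
  T6: 0.25 × 0.085 = 0.02125
  T3: 0.08 × 0.29 = 0.0232
  T2: 0.15 × 0.445 = 0.06675
  T1: 0.05 × 0.01 = 0.0005
Sum = 0.1446.
P(T2 | evidence) = 0.06675 / 0.1446 ≈ 0.462.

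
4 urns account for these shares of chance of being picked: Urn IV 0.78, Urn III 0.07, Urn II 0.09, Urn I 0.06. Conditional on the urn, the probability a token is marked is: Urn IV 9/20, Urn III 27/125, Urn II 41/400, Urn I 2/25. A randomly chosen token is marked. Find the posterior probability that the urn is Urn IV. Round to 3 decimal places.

0.923

Compute prior × likelihood for every hypothesis:
  Urn IV: 0.78 × 0.45 = 0.351
  Urn III: 0.07 × 0.216 = 0.01512
  Urn II: 0.09 × 0.1025 = 0.009225
  Urn I: 0.06 × 0.08 = 0.0048
Normalizing constant = 0.380145.
P(Urn IV | evidence) = 0.351 / 0.380145 ≈ 0.923.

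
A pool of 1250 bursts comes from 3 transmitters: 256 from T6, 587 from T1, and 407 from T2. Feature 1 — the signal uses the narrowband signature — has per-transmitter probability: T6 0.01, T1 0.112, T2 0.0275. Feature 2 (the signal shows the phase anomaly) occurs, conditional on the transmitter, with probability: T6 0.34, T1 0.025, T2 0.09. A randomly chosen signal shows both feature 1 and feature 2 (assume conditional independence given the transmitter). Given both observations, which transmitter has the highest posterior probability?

T1

Unnormalized posteriors (prior × likelihood):
  T6: 0.2048 × 0.01 × 0.34 = 0.00069632
  T1: 0.4696 × 0.112 × 0.025 = 0.00131488
  T2: 0.3256 × 0.0275 × 0.09 = 0.00080586
Sum = 0.00281706.
Largest term belongs to T1, so T1 is most probable.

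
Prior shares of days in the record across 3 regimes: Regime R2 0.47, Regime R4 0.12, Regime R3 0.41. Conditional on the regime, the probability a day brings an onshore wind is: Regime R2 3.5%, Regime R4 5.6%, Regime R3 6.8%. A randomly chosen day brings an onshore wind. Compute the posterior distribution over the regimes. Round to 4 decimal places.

Regime R2 0.3222, Regime R4 0.1316, Regime R3 0.5461

Unnormalized posteriors (prior × likelihood):
  Regime R2: 0.47 × 0.035 = 0.01645
  Regime R4: 0.12 × 0.056 = 0.00672
  Regime R3: 0.41 × 0.068 = 0.02788
Normalizing constant = 0.05105.
P(Regime R2 | onshore) = 0.01645/0.05105 ≈ 0.3222
P(Regime R4 | onshore) = 0.00672/0.05105 ≈ 0.1316
P(Regime R3 | onshore) = 0.02788/0.05105 ≈ 0.5461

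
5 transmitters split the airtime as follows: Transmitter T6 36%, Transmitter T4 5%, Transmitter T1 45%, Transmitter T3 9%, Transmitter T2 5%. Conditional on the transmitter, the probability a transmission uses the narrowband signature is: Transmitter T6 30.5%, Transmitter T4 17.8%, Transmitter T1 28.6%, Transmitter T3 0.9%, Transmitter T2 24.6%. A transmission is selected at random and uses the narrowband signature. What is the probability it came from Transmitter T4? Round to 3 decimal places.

Unnormalized posteriors (prior × likelihood):
  Transmitter T6: 0.36 × 0.305 = 0.1098
  Transmitter T4: 0.05 × 0.178 = 0.0089
  Transmitter T1: 0.45 × 0.286 = 0.1287
  Transmitter T3: 0.09 × 0.009 = 0.00081
  Transmitter T2: 0.05 × 0.246 = 0.0123
Sum = 0.26051.
P(Transmitter T4 | evidence) = 0.0089 / 0.26051 ≈ 0.034.

0.034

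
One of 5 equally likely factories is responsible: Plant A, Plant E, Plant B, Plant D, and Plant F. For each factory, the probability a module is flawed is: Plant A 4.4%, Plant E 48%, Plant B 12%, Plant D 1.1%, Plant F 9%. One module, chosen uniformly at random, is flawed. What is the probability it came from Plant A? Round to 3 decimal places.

With a uniform prior (1/5 each), posterior ∝ likelihood:
  Plant A: 0.044
  Plant E: 0.48
  Plant B: 0.12
  Plant D: 0.011
  Plant F: 0.09
Total = 0.745.
P(Plant A | evidence) = 0.044 / 0.745 ≈ 0.059.

0.059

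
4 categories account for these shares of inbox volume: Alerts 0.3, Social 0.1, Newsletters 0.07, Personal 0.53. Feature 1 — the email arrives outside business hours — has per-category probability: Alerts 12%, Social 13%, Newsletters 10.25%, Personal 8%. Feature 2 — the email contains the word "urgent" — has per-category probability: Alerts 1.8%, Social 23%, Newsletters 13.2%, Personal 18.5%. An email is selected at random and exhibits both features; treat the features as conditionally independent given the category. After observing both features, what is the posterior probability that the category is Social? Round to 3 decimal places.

Prior × likelihood for each hypothesis:
  Alerts: 0.3 × 0.12 × 0.018 = 0.000648
  Social: 0.1 × 0.13 × 0.23 = 0.00299
  Newsletters: 0.07 × 0.1025 × 0.132 = 0.0009471
  Personal: 0.53 × 0.08 × 0.185 = 0.007844
Sum = 0.0124291.
P(Social | evidence) = 0.00299 / 0.0124291 ≈ 0.241.

0.241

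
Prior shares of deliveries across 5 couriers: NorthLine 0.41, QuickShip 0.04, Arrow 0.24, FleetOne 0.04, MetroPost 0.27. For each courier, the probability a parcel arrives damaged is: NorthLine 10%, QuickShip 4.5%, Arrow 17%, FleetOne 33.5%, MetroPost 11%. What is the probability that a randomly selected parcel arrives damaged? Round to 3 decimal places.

0.127

Compute prior × likelihood for every hypothesis:
  NorthLine: 0.41 × 0.1 = 0.041
  QuickShip: 0.04 × 0.045 = 0.0018
  Arrow: 0.24 × 0.17 = 0.0408
  FleetOne: 0.04 × 0.335 = 0.0134
  MetroPost: 0.27 × 0.11 = 0.0297
P(damaged) = 0.041 + 0.0018 + 0.0408 + 0.0134 + 0.0297 = 0.1267 → 0.127.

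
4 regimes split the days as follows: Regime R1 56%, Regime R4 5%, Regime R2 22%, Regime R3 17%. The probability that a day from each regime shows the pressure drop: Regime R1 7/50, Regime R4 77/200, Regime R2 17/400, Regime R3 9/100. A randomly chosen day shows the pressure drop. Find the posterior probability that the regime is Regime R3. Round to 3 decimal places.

Prior × likelihood for each hypothesis:
  Regime R1: 0.56 × 0.14 = 0.0784
  Regime R4: 0.05 × 0.385 = 0.01925
  Regime R2: 0.22 × 0.0425 = 0.00935
  Regime R3: 0.17 × 0.09 = 0.0153
Normalizing constant = 0.1223.
P(Regime R3 | evidence) = 0.0153 / 0.1223 ≈ 0.125.

0.125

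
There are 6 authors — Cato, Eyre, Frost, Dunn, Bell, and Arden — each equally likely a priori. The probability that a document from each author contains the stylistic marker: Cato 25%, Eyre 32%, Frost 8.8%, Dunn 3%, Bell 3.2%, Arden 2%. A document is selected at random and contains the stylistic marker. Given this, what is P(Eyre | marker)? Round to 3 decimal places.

0.432

With a uniform prior (1/6 each), posterior ∝ likelihood:
  Cato: 0.25
  Eyre: 0.32
  Frost: 0.088
  Dunn: 0.03
  Bell: 0.032
  Arden: 0.02
Normalizing constant = 0.74.
P(Eyre | evidence) = 0.32 / 0.74 ≈ 0.432.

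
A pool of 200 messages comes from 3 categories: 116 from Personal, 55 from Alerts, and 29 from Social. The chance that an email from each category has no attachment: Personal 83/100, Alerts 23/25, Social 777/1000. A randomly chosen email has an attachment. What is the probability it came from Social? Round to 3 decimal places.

Taking complements, P(attachment | each) = Personal 0.17, Alerts 0.08, Social 0.223.
Compute prior × likelihood for every hypothesis:
  Personal: 0.58 × 0.17 = 0.0986
  Alerts: 0.275 × 0.08 = 0.022
  Social: 0.145 × 0.223 = 0.032335
Total = 0.152935.
P(Social | evidence) = 0.032335 / 0.152935 ≈ 0.211.

0.211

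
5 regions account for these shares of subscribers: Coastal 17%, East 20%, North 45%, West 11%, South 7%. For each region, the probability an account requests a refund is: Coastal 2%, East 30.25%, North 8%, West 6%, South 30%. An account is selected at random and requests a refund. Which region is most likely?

Prior × likelihood for each hypothesis:
  Coastal: 0.17 × 0.02 = 0.0034
  East: 0.2 × 0.3025 = 0.0605
  North: 0.45 × 0.08 = 0.036
  West: 0.11 × 0.06 = 0.0066
  South: 0.07 × 0.3 = 0.021
Sum = 0.1275.
Largest term belongs to East, so East is most probable.

East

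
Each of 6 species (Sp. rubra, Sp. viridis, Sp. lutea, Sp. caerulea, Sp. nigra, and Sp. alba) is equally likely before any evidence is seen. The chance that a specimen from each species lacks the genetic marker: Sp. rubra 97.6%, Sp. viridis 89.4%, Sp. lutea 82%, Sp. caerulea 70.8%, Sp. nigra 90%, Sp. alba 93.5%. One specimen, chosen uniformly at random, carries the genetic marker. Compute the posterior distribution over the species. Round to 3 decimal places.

Sp. rubra 0.031, Sp. viridis 0.138, Sp. lutea 0.235, Sp. caerulea 0.381, Sp. nigra 0.130, Sp. alba 0.085

Taking complements, P(marker | each) = Sp. rubra 0.024, Sp. viridis 0.106, Sp. lutea 0.18, Sp. caerulea 0.292, Sp. nigra 0.1, Sp. alba 0.065.
Since the prior is uniform, the posterior is proportional to the likelihood:
  Sp. rubra: 0.024
  Sp. viridis: 0.106
  Sp. lutea: 0.18
  Sp. caerulea: 0.292
  Sp. nigra: 0.1
  Sp. alba: 0.065
Normalizing constant = 0.767.
P(Sp. rubra | marker) = 0.024/0.767 ≈ 0.031
P(Sp. viridis | marker) = 0.106/0.767 ≈ 0.138
P(Sp. lutea | marker) = 0.18/0.767 ≈ 0.235
P(Sp. caerulea | marker) = 0.292/0.767 ≈ 0.381
P(Sp. nigra | marker) = 0.1/0.767 ≈ 0.130
P(Sp. alba | marker) = 0.065/0.767 ≈ 0.085
(Check: 0.031+0.138+0.235+0.381+0.130+0.085 = 1.000.)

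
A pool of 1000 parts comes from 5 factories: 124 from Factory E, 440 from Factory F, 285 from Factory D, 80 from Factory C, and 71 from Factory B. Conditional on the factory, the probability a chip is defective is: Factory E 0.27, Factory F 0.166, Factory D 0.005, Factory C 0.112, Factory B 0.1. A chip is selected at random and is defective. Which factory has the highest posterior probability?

Compute prior × likelihood for every hypothesis:
  Factory E: 0.124 × 0.27 = 0.03348
  Factory F: 0.44 × 0.166 = 0.07304
  Factory D: 0.285 × 0.005 = 0.001425
  Factory C: 0.08 × 0.112 = 0.00896
  Factory B: 0.071 × 0.1 = 0.0071
Sum = 0.124005.
Largest term belongs to Factory F, so Factory F is most probable.

Factory F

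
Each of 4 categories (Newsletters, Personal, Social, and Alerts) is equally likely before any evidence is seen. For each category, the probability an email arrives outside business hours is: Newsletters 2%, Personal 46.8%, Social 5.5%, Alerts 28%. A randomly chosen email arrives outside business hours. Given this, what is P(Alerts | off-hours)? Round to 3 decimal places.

Since the prior is uniform, the posterior is proportional to the likelihood:
  Newsletters: 0.02
  Personal: 0.468
  Social: 0.055
  Alerts: 0.28
Sum = 0.823.
P(Alerts | evidence) = 0.28 / 0.823 ≈ 0.340.

0.340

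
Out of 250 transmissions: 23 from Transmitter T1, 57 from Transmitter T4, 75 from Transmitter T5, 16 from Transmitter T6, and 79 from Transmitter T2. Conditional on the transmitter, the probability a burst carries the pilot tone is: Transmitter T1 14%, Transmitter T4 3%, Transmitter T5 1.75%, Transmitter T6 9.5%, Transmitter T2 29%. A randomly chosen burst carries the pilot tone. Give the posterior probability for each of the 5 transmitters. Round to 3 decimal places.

Transmitter T1 0.105, Transmitter T4 0.056, Transmitter T5 0.043, Transmitter T6 0.050, Transmitter T2 0.747

Compute prior × likelihood for every hypothesis:
  Transmitter T1: 0.092 × 0.14 = 0.01288
  Transmitter T4: 0.228 × 0.03 = 0.00684
  Transmitter T5: 0.3 × 0.0175 = 0.00525
  Transmitter T6: 0.064 × 0.095 = 0.00608
  Transmitter T2: 0.316 × 0.29 = 0.09164
Sum = 0.12269.
P(Transmitter T1 | pilot) = 0.01288/0.12269 ≈ 0.105
P(Transmitter T4 | pilot) = 0.00684/0.12269 ≈ 0.056
P(Transmitter T5 | pilot) = 0.00525/0.12269 ≈ 0.043
P(Transmitter T6 | pilot) = 0.00608/0.12269 ≈ 0.050
P(Transmitter T2 | pilot) = 0.09164/0.12269 ≈ 0.747
(Check: 0.105+0.056+0.043+0.050+0.747 = 1.001.)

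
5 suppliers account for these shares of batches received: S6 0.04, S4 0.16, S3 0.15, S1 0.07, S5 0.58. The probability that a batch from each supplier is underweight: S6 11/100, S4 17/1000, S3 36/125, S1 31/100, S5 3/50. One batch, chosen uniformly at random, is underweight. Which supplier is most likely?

S3

Compute prior × likelihood for every hypothesis:
  S6: 0.04 × 0.11 = 0.0044
  S4: 0.16 × 0.017 = 0.00272
  S3: 0.15 × 0.288 = 0.0432
  S1: 0.07 × 0.31 = 0.0217
  S5: 0.58 × 0.06 = 0.0348
Total = 0.10682.
Largest term belongs to S3, so S3 is most probable.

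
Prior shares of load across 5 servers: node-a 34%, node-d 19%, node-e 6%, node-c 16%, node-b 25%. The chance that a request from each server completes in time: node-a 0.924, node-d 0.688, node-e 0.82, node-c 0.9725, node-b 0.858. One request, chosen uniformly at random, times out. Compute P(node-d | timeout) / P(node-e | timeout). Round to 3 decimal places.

5.489

Taking complements, P(timeout | each) = node-a 0.076, node-d 0.312, node-e 0.18, node-c 0.0275, node-b 0.142.
Compute prior × likelihood for every hypothesis:
  node-a: 0.34 × 0.076 = 0.02584
  node-d: 0.19 × 0.312 = 0.05928
  node-e: 0.06 × 0.18 = 0.0108
  node-c: 0.16 × 0.0275 = 0.0044
  node-b: 0.25 × 0.142 = 0.0355
Total = 0.13582.
The ratio is 0.05928 / 0.0108 (the normalizer cancels) = 5.489.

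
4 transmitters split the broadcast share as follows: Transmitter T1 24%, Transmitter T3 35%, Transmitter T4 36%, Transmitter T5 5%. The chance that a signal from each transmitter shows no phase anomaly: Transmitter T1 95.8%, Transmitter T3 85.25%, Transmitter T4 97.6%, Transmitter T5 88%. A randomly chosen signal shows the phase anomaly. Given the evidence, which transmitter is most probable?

Taking complements, P(anomaly | each) = Transmitter T1 0.042, Transmitter T3 0.1475, Transmitter T4 0.024, Transmitter T5 0.12.
Unnormalized posteriors (prior × likelihood):
  Transmitter T1: 0.24 × 0.042 = 0.01008
  Transmitter T3: 0.35 × 0.1475 = 0.051625
  Transmitter T4: 0.36 × 0.024 = 0.00864
  Transmitter T5: 0.05 × 0.12 = 0.006
Normalizing constant = 0.076345.
Largest term belongs to Transmitter T3, so Transmitter T3 is most probable.

Transmitter T3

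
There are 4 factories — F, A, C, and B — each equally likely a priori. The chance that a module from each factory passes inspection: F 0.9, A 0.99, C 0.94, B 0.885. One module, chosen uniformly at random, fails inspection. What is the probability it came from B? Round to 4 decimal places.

0.4035

Taking complements, P(nonconforming | each) = F 0.1, A 0.01, C 0.06, B 0.115.
With a uniform prior (1/4 each), posterior ∝ likelihood:
  F: 0.1
  A: 0.01
  C: 0.06
  B: 0.115
Normalizing constant = 0.285.
P(B | evidence) = 0.115 / 0.285 ≈ 0.4035.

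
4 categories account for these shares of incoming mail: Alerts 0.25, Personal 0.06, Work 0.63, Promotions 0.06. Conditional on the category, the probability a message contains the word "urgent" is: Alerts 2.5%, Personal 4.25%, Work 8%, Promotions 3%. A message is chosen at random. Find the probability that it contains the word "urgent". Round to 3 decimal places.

0.061

Compute prior × likelihood for every hypothesis:
  Alerts: 0.25 × 0.025 = 0.00625
  Personal: 0.06 × 0.0425 = 0.00255
  Work: 0.63 × 0.08 = 0.0504
  Promotions: 0.06 × 0.03 = 0.0018
P(urgent-flag) = 0.00625 + 0.00255 + 0.0504 + 0.0018 = 0.061 → 0.061.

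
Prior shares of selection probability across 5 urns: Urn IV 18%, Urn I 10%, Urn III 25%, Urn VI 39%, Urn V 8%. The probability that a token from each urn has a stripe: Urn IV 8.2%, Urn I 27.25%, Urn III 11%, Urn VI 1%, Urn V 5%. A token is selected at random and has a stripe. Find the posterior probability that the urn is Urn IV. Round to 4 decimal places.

0.1907

By Bayes' rule, posterior ∝ prior × likelihood:
  Urn IV: 0.18 × 0.082 = 0.01476
  Urn I: 0.1 × 0.2725 = 0.02725
  Urn III: 0.25 × 0.11 = 0.0275
  Urn VI: 0.39 × 0.01 = 0.0039
  Urn V: 0.08 × 0.05 = 0.004
Sum = 0.07741.
P(Urn IV | evidence) = 0.01476 / 0.07741 ≈ 0.1907.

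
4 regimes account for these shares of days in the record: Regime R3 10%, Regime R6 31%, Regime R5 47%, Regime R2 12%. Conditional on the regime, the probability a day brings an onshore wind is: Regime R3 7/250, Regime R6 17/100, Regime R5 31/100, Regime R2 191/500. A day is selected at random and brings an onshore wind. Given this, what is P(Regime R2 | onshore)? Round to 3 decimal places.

0.186

Unnormalized posteriors (prior × likelihood):
  Regime R3: 0.1 × 0.028 = 0.0028
  Regime R6: 0.31 × 0.17 = 0.0527
  Regime R5: 0.47 × 0.31 = 0.1457
  Regime R2: 0.12 × 0.382 = 0.04584
Total = 0.24704.
P(Regime R2 | evidence) = 0.04584 / 0.24704 ≈ 0.186.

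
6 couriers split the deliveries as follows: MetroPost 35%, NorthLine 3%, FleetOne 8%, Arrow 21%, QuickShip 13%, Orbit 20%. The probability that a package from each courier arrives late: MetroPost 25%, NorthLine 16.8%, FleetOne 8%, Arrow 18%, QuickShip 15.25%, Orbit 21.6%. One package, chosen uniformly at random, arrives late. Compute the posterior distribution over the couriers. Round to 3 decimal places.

Unnormalized posteriors (prior × likelihood):
  MetroPost: 0.35 × 0.25 = 0.0875
  NorthLine: 0.03 × 0.168 = 0.00504
  FleetOne: 0.08 × 0.08 = 0.0064
  Arrow: 0.21 × 0.18 = 0.0378
  QuickShip: 0.13 × 0.1525 = 0.019825
  Orbit: 0.2 × 0.216 = 0.0432
Sum = 0.199765.
P(MetroPost | late) = 0.0875/0.199765 ≈ 0.438
P(NorthLine | late) = 0.00504/0.199765 ≈ 0.025
P(FleetOne | late) = 0.0064/0.199765 ≈ 0.032
P(Arrow | late) = 0.0378/0.199765 ≈ 0.189
P(QuickShip | late) = 0.019825/0.199765 ≈ 0.099
P(Orbit | late) = 0.0432/0.199765 ≈ 0.216

MetroPost 0.438, NorthLine 0.025, FleetOne 0.032, Arrow 0.189, QuickShip 0.099, Orbit 0.216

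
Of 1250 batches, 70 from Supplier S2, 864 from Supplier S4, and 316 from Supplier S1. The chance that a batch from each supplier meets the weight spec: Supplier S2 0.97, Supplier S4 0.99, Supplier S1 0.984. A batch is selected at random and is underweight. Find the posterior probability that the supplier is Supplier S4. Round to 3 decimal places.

0.547

Taking complements, P(underweight | each) = Supplier S2 0.03, Supplier S4 0.01, Supplier S1 0.016.
Compute prior × likelihood for every hypothesis:
  Supplier S2: 0.056 × 0.03 = 0.00168
  Supplier S4: 0.6912 × 0.01 = 0.006912
  Supplier S1: 0.2528 × 0.016 = 0.0040448
Total = 0.0126368.
P(Supplier S4 | evidence) = 0.006912 / 0.0126368 ≈ 0.547.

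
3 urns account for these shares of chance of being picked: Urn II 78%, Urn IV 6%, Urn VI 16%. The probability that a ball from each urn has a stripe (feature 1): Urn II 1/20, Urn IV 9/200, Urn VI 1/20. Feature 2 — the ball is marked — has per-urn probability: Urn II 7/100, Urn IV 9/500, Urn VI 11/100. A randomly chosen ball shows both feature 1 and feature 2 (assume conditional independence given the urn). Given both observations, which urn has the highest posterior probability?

Urn II

Unnormalized posteriors (prior × likelihood):
  Urn II: 0.78 × 0.05 × 0.07 = 0.00273
  Urn IV: 0.06 × 0.045 × 0.018 = 0.0000486
  Urn VI: 0.16 × 0.05 × 0.11 = 0.00088
Total = 0.0036586.
Largest term belongs to Urn II, so Urn II is most probable.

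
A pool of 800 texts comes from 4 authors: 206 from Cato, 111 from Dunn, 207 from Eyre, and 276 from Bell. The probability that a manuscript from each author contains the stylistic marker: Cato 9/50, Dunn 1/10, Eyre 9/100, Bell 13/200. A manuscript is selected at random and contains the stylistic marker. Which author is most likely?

Prior × likelihood for each hypothesis:
  Cato: 0.2575 × 0.18 = 0.04635
  Dunn: 0.13875 × 0.1 = 0.013875
  Eyre: 0.25875 × 0.09 = 0.0232875
  Bell: 0.345 × 0.065 = 0.022425
Normalizing constant = 0.1059375.
Largest term belongs to Cato, so Cato is most probable.

Cato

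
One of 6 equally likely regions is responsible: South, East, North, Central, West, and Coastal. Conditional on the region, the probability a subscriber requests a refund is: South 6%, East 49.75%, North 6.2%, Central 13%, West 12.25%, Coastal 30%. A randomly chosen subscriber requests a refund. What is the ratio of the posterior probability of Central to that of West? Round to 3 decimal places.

Since the prior is uniform, the posterior is proportional to the likelihood:
  South: 0.06
  East: 0.4975
  North: 0.062
  Central: 0.13
  West: 0.1225
  Coastal: 0.3
Total = 1.172.
The ratio is 0.13 / 0.1225 (the normalizer cancels) = 1.061.

1.061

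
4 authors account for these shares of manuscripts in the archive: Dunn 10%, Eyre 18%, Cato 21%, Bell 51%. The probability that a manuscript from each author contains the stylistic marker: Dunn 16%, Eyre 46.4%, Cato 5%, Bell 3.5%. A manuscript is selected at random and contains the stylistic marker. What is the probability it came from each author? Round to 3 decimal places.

Prior × likelihood for each hypothesis:
  Dunn: 0.1 × 0.16 = 0.016
  Eyre: 0.18 × 0.464 = 0.08352
  Cato: 0.21 × 0.05 = 0.0105
  Bell: 0.51 × 0.035 = 0.01785
Sum = 0.12787.
P(Dunn | marker) = 0.016/0.12787 ≈ 0.125
P(Eyre | marker) = 0.08352/0.12787 ≈ 0.653
P(Cato | marker) = 0.0105/0.12787 ≈ 0.082
P(Bell | marker) = 0.01785/0.12787 ≈ 0.140

Dunn 0.125, Eyre 0.653, Cato 0.082, Bell 0.140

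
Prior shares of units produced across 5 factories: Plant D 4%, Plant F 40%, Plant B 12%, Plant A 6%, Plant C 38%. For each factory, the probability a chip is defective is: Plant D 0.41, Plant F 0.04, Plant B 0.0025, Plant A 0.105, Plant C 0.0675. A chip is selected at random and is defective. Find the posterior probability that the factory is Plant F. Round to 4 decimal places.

Unnormalized posteriors (prior × likelihood):
  Plant D: 0.04 × 0.41 = 0.0164
  Plant F: 0.4 × 0.04 = 0.016
  Plant B: 0.12 × 0.0025 = 0.0003
  Plant A: 0.06 × 0.105 = 0.0063
  Plant C: 0.38 × 0.0675 = 0.02565
Sum = 0.06465.
P(Plant F | evidence) = 0.016 / 0.06465 ≈ 0.2475.

0.2475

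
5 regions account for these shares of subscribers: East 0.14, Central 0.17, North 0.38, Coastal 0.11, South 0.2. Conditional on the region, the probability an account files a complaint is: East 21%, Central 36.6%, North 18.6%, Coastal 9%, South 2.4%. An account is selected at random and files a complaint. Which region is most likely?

North

Unnormalized posteriors (prior × likelihood):
  East: 0.14 × 0.21 = 0.0294
  Central: 0.17 × 0.366 = 0.06222
  North: 0.38 × 0.186 = 0.07068
  Coastal: 0.11 × 0.09 = 0.0099
  South: 0.2 × 0.024 = 0.0048
Normalizing constant = 0.177.
Largest term belongs to North, so North is most probable.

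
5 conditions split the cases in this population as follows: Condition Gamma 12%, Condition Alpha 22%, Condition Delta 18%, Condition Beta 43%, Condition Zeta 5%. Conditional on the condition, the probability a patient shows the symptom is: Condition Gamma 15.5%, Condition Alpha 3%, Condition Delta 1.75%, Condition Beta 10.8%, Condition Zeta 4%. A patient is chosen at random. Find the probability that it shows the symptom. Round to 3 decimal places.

0.077

Compute prior × likelihood for every hypothesis:
  Condition Gamma: 0.12 × 0.155 = 0.0186
  Condition Alpha: 0.22 × 0.03 = 0.0066
  Condition Delta: 0.18 × 0.0175 = 0.00315
  Condition Beta: 0.43 × 0.108 = 0.04644
  Condition Zeta: 0.05 × 0.04 = 0.002
P(symptomatic) = 0.0186 + 0.0066 + 0.00315 + 0.04644 + 0.002 = 0.07679 → 0.077.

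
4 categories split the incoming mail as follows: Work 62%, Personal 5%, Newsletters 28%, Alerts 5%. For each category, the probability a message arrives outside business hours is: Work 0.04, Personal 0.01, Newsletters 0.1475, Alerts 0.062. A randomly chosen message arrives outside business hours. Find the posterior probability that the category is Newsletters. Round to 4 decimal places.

Prior × likelihood for each hypothesis:
  Work: 0.62 × 0.04 = 0.0248
  Personal: 0.05 × 0.01 = 0.0005
  Newsletters: 0.28 × 0.1475 = 0.0413
  Alerts: 0.05 × 0.062 = 0.0031
Total = 0.0697.
P(Newsletters | evidence) = 0.0413 / 0.0697 ≈ 0.5925.

0.5925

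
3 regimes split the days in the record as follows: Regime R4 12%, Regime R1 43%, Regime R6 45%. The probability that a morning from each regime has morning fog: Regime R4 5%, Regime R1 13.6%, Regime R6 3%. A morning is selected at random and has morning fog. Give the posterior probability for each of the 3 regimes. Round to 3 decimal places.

Regime R4 0.077, Regime R1 0.750, Regime R6 0.173

By Bayes' rule, posterior ∝ prior × likelihood:
  Regime R4: 0.12 × 0.05 = 0.006
  Regime R1: 0.43 × 0.136 = 0.05848
  Regime R6: 0.45 × 0.03 = 0.0135
Total = 0.07798.
P(Regime R4 | fog) = 0.006/0.07798 ≈ 0.077
P(Regime R1 | fog) = 0.05848/0.07798 ≈ 0.750
P(Regime R6 | fog) = 0.0135/0.07798 ≈ 0.173
(Check: 0.077+0.750+0.173 = 1.000.)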